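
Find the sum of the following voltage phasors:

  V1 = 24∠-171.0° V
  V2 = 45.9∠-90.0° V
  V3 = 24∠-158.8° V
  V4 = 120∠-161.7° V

Step 1 — Convert each phasor to rectangular form:
  V1 = 24·(cos(-171.0°) + j·sin(-171.0°)) = -23.7 - j3.754 V
  V2 = 45.9·(cos(-90.0°) + j·sin(-90.0°)) = 0 - j45.9 V
  V3 = 24·(cos(-158.8°) + j·sin(-158.8°)) = -22.38 - j8.679 V
  V4 = 120·(cos(-161.7°) + j·sin(-161.7°)) = -113.9 - j37.68 V
Step 2 — Sum components: V_total = -160 - j96.01 V.
Step 3 — Convert to polar: |V_total| = 186.6 V, ∠V_total = -149.0°.

V_total = 186.6∠-149.0° V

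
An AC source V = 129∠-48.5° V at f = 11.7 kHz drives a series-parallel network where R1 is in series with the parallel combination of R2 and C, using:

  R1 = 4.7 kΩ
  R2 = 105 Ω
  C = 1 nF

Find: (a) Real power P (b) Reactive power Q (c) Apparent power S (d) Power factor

Step 1 — Angular frequency: ω = 2π·f = 2π·1.17e+04 = 7.351e+04 rad/s.
Step 2 — Component impedances:
  R1: Z = R = 4700 Ω
  R2: Z = R = 105 Ω
  C: Z = 1/(jωC) = -j/(ω·C) = 0 - j1.36e+04 Ω
Step 3 — Parallel branch: R2 || C = 1/(1/R2 + 1/C) = 105 - j0.8104 Ω.
Step 4 — Series with R1: Z_total = R1 + (R2 || C) = 4805 - j0.8104 Ω = 4805∠-0.0° Ω.
Step 5 — Source phasor: V = 129∠-48.5° V = 85.48 - j96.62 V.
Step 6 — Current: I = V / Z = 0.01779 - j0.0201 A = 0.02685∠-48.5° A.
Step 7 — Complex power: S = V·I* = 3.463 - j0.0005841 VA.
Step 8 — Real power: P = Re(S) = 3.463 W.
Step 9 — Reactive power: Q = Im(S) = -0.0005841 VAR.
Step 10 — Apparent power: |S| = 3.463 VA.
Step 11 — Power factor: PF = P/|S| = 1 (leading).

(a) P = 3.463 W  (b) Q = -0.0005841 VAR  (c) S = 3.463 VA  (d) PF = 1 (leading)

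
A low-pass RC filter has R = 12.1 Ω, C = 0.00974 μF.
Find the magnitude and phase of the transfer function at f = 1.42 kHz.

Step 1 — Angular frequency: ω = 2π·1420 = 8922 rad/s.
Step 2 — Transfer function: H(jω) = 1/(1 + jωRC).
Step 3 — Denominator: 1 + jωRC = 1 + j·8922·12.1·9.74e-09 = 1 + j0.001052.
Step 4 — H = 1 - j0.001052.
Step 5 — Magnitude: |H| = 1 (-0.0 dB); phase: φ = -0.1°.

|H| = 1 (-0.0 dB), φ = -0.1°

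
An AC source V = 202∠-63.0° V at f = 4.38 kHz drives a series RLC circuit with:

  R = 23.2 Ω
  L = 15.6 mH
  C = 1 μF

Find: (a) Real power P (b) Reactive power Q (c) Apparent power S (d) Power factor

Step 1 — Angular frequency: ω = 2π·f = 2π·4380 = 2.752e+04 rad/s.
Step 2 — Component impedances:
  R: Z = R = 23.2 Ω
  L: Z = jωL = j·2.752e+04·0.0156 = 0 + j429.3 Ω
  C: Z = 1/(jωC) = -j/(ω·C) = 0 - j36.34 Ω
Step 3 — Series combination: Z_total = R + L + C = 23.2 + j393 Ω = 393.7∠86.6° Ω.
Step 4 — Source phasor: V = 202∠-63.0° V = 91.71 - j180 V.
Step 5 — Current: I = V / Z = -0.4427 - j0.2595 A = 0.5131∠-149.6° A.
Step 6 — Complex power: S = V·I* = 6.109 + j103.5 VA.
Step 7 — Real power: P = Re(S) = 6.109 W.
Step 8 — Reactive power: Q = Im(S) = 103.5 VAR.
Step 9 — Apparent power: |S| = 103.7 VA.
Step 10 — Power factor: PF = P/|S| = 0.05893 (lagging).

(a) P = 6.109 W  (b) Q = 103.5 VAR  (c) S = 103.7 VA  (d) PF = 0.05893 (lagging)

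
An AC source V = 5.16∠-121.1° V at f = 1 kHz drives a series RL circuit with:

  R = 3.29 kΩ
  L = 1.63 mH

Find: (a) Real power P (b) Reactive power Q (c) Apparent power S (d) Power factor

Step 1 — Angular frequency: ω = 2π·f = 2π·1000 = 6283 rad/s.
Step 2 — Component impedances:
  R: Z = R = 3290 Ω
  L: Z = jωL = j·6283·0.00163 = 0 + j10.24 Ω
Step 3 — Series combination: Z_total = R + L = 3290 + j10.24 Ω = 3290∠0.2° Ω.
Step 4 — Source phasor: V = 5.16∠-121.1° V = -2.665 - j4.418 V.
Step 5 — Current: I = V / Z = -0.0008143 - j0.00134 A = 0.001568∠-121.3° A.
Step 6 — Complex power: S = V·I* = 0.008093 + j2.519e-05 VA.
Step 7 — Real power: P = Re(S) = 0.008093 W.
Step 8 — Reactive power: Q = Im(S) = 2.519e-05 VAR.
Step 9 — Apparent power: |S| = 0.008093 VA.
Step 10 — Power factor: PF = P/|S| = 1 (lagging).

(a) P = 0.008093 W  (b) Q = 2.519e-05 VAR  (c) S = 0.008093 VA  (d) PF = 1 (lagging)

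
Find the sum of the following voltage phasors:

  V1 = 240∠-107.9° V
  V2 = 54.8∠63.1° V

Step 1 — Convert each phasor to rectangular form:
  V1 = 240·(cos(-107.9°) + j·sin(-107.9°)) = -73.77 - j228.4 V
  V2 = 54.8·(cos(63.1°) + j·sin(63.1°)) = 24.79 + j48.87 V
Step 2 — Sum components: V_total = -48.97 - j179.5 V.
Step 3 — Convert to polar: |V_total| = 186.1 V, ∠V_total = -105.3°.

V_total = 186.1∠-105.3° V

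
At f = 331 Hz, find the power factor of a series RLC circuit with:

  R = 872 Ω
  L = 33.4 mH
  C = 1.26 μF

Step 1 — Angular frequency: ω = 2π·f = 2π·331 = 2080 rad/s.
Step 2 — Component impedances:
  R: Z = R = 872 Ω
  L: Z = jωL = j·2080·0.0334 = 0 + j69.46 Ω
  C: Z = 1/(jωC) = -j/(ω·C) = 0 - j381.6 Ω
Step 3 — Series combination: Z_total = R + L + C = 872 - j312.1 Ω = 926.2∠-19.7° Ω.
Step 4 — Power factor: PF = cos(φ) = Re(Z)/|Z| = 872/926.2 = 0.9415.
Step 5 — Type: Im(Z) = -312.1 ⇒ leading (phase φ = -19.7°).

PF = 0.9415 (leading, φ = -19.7°)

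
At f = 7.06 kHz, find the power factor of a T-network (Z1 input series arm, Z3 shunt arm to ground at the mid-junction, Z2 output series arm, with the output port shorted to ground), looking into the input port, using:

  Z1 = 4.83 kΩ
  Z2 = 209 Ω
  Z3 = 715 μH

Step 1 — Angular frequency: ω = 2π·f = 2π·7060 = 4.436e+04 rad/s.
Step 2 — Component impedances:
  Z1: Z = R = 4830 Ω
  Z2: Z = R = 209 Ω
  Z3: Z = jωL = j·4.436e+04·0.000715 = 0 + j31.72 Ω
Step 3 — With the output port shorted to ground, the output series arm Z2 runs from the junction to ground; the shunt arm Z3 also runs from the junction to ground. They appear in parallel: Z3 || Z2 = 4.705 + j31 Ω.
Step 4 — Series with input arm Z1: Z_in = Z1 + (Z3 || Z2) = 4835 + j31 Ω = 4835∠0.4° Ω.
Step 5 — Power factor: PF = cos(φ) = Re(Z)/|Z| = 4835/4835 = 1.
Step 6 — Type: Im(Z) = 31 ⇒ lagging (phase φ = 0.4°).

PF = 1 (lagging, φ = 0.4°)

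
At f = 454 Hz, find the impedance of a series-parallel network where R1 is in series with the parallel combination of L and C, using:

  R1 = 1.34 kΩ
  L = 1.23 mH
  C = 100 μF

Step 1 — Angular frequency: ω = 2π·f = 2π·454 = 2853 rad/s.
Step 2 — Component impedances:
  R1: Z = R = 1340 Ω
  L: Z = jωL = j·2853·0.00123 = 0 + j3.509 Ω
  C: Z = 1/(jωC) = -j/(ω·C) = 0 - j3.506 Ω
Step 3 — Parallel branch: L || C = 1/(1/L + 1/C) = 0 - j4045 Ω.
Step 4 — Series with R1: Z_total = R1 + (L || C) = 1340 - j4045 Ω = 4261∠-71.7° Ω.

Z = 1340 - j4045 Ω = 4261∠-71.7° Ω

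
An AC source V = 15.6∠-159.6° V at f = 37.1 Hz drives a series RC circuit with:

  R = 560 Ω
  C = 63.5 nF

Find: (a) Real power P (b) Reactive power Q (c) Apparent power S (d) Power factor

Step 1 — Angular frequency: ω = 2π·f = 2π·37.1 = 233.1 rad/s.
Step 2 — Component impedances:
  R: Z = R = 560 Ω
  C: Z = 1/(jωC) = -j/(ω·C) = 0 - j6.756e+04 Ω
Step 3 — Series combination: Z_total = R + C = 560 - j6.756e+04 Ω = 6.756e+04∠-89.5° Ω.
Step 4 — Source phasor: V = 15.6∠-159.6° V = -14.62 - j5.438 V.
Step 5 — Current: I = V / Z = 7.869e-05 - j0.0002171 A = 0.0002309∠-70.1° A.
Step 6 — Complex power: S = V·I* = 2.986e-05 - j0.003602 VA.
Step 7 — Real power: P = Re(S) = 2.986e-05 W.
Step 8 — Reactive power: Q = Im(S) = -0.003602 VAR.
Step 9 — Apparent power: |S| = 0.003602 VA.
Step 10 — Power factor: PF = P/|S| = 0.008289 (leading).

(a) P = 2.986e-05 W  (b) Q = -0.003602 VAR  (c) S = 0.003602 VA  (d) PF = 0.008289 (leading)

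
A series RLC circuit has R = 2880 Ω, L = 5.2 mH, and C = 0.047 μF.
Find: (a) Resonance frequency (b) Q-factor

Step 1 — Resonance condition Im(Z)=0 gives ω₀ = 1/√(LC).
Step 2 — ω₀ = 1/√(0.0052·4.7e-08) = 6.397e+04 rad/s.
Step 3 — f₀ = ω₀/(2π) = 1.018e+04 Hz.
Step 4 — Series Q: Q = ω₀L/R = 6.397e+04·0.0052/2880 = 0.1155.

(a) f₀ = 1.018e+04 Hz  (b) Q = 0.1155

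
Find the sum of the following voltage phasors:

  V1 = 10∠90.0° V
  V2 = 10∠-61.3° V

Step 1 — Convert each phasor to rectangular form:
  V1 = 10·(cos(90.0°) + j·sin(90.0°)) = 0 + j10 V
  V2 = 10·(cos(-61.3°) + j·sin(-61.3°)) = 4.802 - j8.771 V
Step 2 — Sum components: V_total = 4.802 + j1.229 V.
Step 3 — Convert to polar: |V_total| = 4.957 V, ∠V_total = 14.4°.

V_total = 4.957∠14.4° V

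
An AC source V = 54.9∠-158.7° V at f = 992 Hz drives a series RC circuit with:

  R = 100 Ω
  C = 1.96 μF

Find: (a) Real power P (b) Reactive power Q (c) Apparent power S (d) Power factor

Step 1 — Angular frequency: ω = 2π·f = 2π·992 = 6233 rad/s.
Step 2 — Component impedances:
  R: Z = R = 100 Ω
  C: Z = 1/(jωC) = -j/(ω·C) = 0 - j81.86 Ω
Step 3 — Series combination: Z_total = R + C = 100 - j81.86 Ω = 129.2∠-39.3° Ω.
Step 4 — Source phasor: V = 54.9∠-158.7° V = -51.15 - j19.94 V.
Step 5 — Current: I = V / Z = -0.2085 - j0.3701 A = 0.4248∠-119.4° A.
Step 6 — Complex power: S = V·I* = 18.05 - j14.77 VA.
Step 7 — Real power: P = Re(S) = 18.05 W.
Step 8 — Reactive power: Q = Im(S) = -14.77 VAR.
Step 9 — Apparent power: |S| = 23.32 VA.
Step 10 — Power factor: PF = P/|S| = 0.7738 (leading).

(a) P = 18.05 W  (b) Q = -14.77 VAR  (c) S = 23.32 VA  (d) PF = 0.7738 (leading)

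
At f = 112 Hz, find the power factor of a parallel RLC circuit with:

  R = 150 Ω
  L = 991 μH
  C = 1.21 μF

Step 1 — Angular frequency: ω = 2π·f = 2π·112 = 703.7 rad/s.
Step 2 — Component impedances:
  R: Z = R = 150 Ω
  L: Z = jωL = j·703.7·0.000991 = 0 + j0.6974 Ω
  C: Z = 1/(jωC) = -j/(ω·C) = 0 - j1174 Ω
Step 3 — Parallel combination: 1/Z_total = 1/R + 1/L + 1/C; Z_total = 0.003246 + j0.6978 Ω = 0.6978∠89.7° Ω.
Step 4 — Power factor: PF = cos(φ) = Re(Z)/|Z| = 0.003246/0.6978 = 0.004652.
Step 5 — Type: Im(Z) = 0.6978 ⇒ lagging (phase φ = 89.7°).

PF = 0.004652 (lagging, φ = 89.7°)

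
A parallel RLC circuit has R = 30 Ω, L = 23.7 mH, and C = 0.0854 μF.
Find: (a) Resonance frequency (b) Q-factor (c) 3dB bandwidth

Step 1 — Resonance: ω₀ = 1/√(LC) = 1/√(0.0237·8.54e-08) = 2.223e+04 rad/s.
Step 2 — f₀ = ω₀/(2π) = 3538 Hz.
Step 3 — Parallel Q: Q = R/(ω₀L) = 30/(2.223e+04·0.0237) = 0.05695.
Step 4 — Bandwidth: Δω = ω₀/Q = 3.903e+05 rad/s; BW = Δω/(2π) = 6.212e+04 Hz.

(a) f₀ = 3538 Hz  (b) Q = 0.05695  (c) BW = 6.212e+04 Hz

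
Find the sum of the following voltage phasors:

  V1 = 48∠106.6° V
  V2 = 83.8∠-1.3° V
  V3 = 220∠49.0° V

Step 1 — Convert each phasor to rectangular form:
  V1 = 48·(cos(106.6°) + j·sin(106.6°)) = -13.71 + j46 V
  V2 = 83.8·(cos(-1.3°) + j·sin(-1.3°)) = 83.78 - j1.901 V
  V3 = 220·(cos(49.0°) + j·sin(49.0°)) = 144.3 + j166 V
Step 2 — Sum components: V_total = 214.4 + j210.1 V.
Step 3 — Convert to polar: |V_total| = 300.2 V, ∠V_total = 44.4°.

V_total = 300.2∠44.4° V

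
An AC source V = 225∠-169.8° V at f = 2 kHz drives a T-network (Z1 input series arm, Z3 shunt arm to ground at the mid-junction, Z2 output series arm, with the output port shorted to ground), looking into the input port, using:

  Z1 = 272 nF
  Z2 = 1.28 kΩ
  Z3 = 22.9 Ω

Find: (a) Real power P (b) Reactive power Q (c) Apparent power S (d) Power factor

Step 1 — Angular frequency: ω = 2π·f = 2π·2000 = 1.257e+04 rad/s.
Step 2 — Component impedances:
  Z1: Z = 1/(jωC) = -j/(ω·C) = 0 - j292.6 Ω
  Z2: Z = R = 1280 Ω
  Z3: Z = R = 22.9 Ω
Step 3 — With the output port shorted to ground, the output series arm Z2 runs from the junction to ground; the shunt arm Z3 also runs from the junction to ground. They appear in parallel: Z3 || Z2 = 22.5 Ω.
Step 4 — Series with input arm Z1: Z_in = Z1 + (Z3 || Z2) = 22.5 - j292.6 Ω = 293.4∠-85.6° Ω.
Step 5 — Source phasor: V = 225∠-169.8° V = -221.4 - j39.84 V.
Step 6 — Current: I = V / Z = 0.07753 - j0.7629 A = 0.7668∠-84.2° A.
Step 7 — Complex power: S = V·I* = 13.23 - j172 VA.
Step 8 — Real power: P = Re(S) = 13.23 W.
Step 9 — Reactive power: Q = Im(S) = -172 VAR.
Step 10 — Apparent power: |S| = 172.5 VA.
Step 11 — Power factor: PF = P/|S| = 0.07667 (leading).

(a) P = 13.23 W  (b) Q = -172 VAR  (c) S = 172.5 VA  (d) PF = 0.07667 (leading)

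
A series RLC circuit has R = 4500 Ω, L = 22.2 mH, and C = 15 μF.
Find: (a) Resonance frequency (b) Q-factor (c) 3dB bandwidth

Step 1 — Resonance: ω₀ = 1/√(LC) = 1/√(0.0222·1.5e-05) = 1733 rad/s.
Step 2 — f₀ = ω₀/(2π) = 275.8 Hz.
Step 3 — Series Q: Q = ω₀L/R = 1733·0.0222/4500 = 0.008549.
Step 4 — Bandwidth: Δω = ω₀/Q = 2.027e+05 rad/s; BW = Δω/(2π) = 3.226e+04 Hz.

(a) f₀ = 275.8 Hz  (b) Q = 0.008549  (c) BW = 3.226e+04 Hz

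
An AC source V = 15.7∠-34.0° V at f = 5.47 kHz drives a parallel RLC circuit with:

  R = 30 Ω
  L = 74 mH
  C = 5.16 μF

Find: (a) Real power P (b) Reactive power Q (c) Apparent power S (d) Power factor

Step 1 — Angular frequency: ω = 2π·f = 2π·5470 = 3.437e+04 rad/s.
Step 2 — Component impedances:
  R: Z = R = 30 Ω
  L: Z = jωL = j·3.437e+04·0.074 = 0 + j2543 Ω
  C: Z = 1/(jωC) = -j/(ω·C) = 0 - j5.639 Ω
Step 3 — Parallel combination: 1/Z_total = 1/R + 1/L + 1/C; Z_total = 1.028 - j5.458 Ω = 5.554∠-79.3° Ω.
Step 4 — Source phasor: V = 15.7∠-34.0° V = 13.02 - j8.779 V.
Step 5 — Current: I = V / Z = 1.987 + j2.011 A = 2.827∠45.3° A.
Step 6 — Complex power: S = V·I* = 8.216 - j43.62 VA.
Step 7 — Real power: P = Re(S) = 8.216 W.
Step 8 — Reactive power: Q = Im(S) = -43.62 VAR.
Step 9 — Apparent power: |S| = 44.38 VA.
Step 10 — Power factor: PF = P/|S| = 0.1851 (leading).

(a) P = 8.216 W  (b) Q = -43.62 VAR  (c) S = 44.38 VA  (d) PF = 0.1851 (leading)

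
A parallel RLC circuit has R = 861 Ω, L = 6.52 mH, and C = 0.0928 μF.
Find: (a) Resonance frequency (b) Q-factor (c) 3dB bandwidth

Step 1 — Resonance: ω₀ = 1/√(LC) = 1/√(0.00652·9.28e-08) = 4.065e+04 rad/s.
Step 2 — f₀ = ω₀/(2π) = 6470 Hz.
Step 3 — Parallel Q: Q = R/(ω₀L) = 861/(4.065e+04·0.00652) = 3.248.
Step 4 — Bandwidth: Δω = ω₀/Q = 1.252e+04 rad/s; BW = Δω/(2π) = 1992 Hz.

(a) f₀ = 6470 Hz  (b) Q = 3.248  (c) BW = 1992 Hz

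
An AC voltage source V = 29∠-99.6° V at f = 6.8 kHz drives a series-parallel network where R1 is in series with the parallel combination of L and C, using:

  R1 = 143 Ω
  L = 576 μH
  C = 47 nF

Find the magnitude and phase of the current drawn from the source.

Step 1 — Angular frequency: ω = 2π·f = 2π·6800 = 4.273e+04 rad/s.
Step 2 — Component impedances:
  R1: Z = R = 143 Ω
  L: Z = jωL = j·4.273e+04·0.000576 = 0 + j24.61 Ω
  C: Z = 1/(jωC) = -j/(ω·C) = 0 - j498 Ω
Step 3 — Parallel branch: L || C = 1/(1/L + 1/C) = 0 + j25.89 Ω.
Step 4 — Series with R1: Z_total = R1 + (L || C) = 143 + j25.89 Ω = 145.3∠10.3° Ω.
Step 5 — Source phasor: V = 29∠-99.6° V = -4.836 - j28.59 V.
Step 6 — Ohm's law: I = V / Z_total = (-4.836 - j28.59) / (143 + j25.89) = -0.0678 - j0.1877 A.
Step 7 — Convert to polar: |I| = 0.1996 A, ∠I = -109.9°.

I = 0.1996∠-109.9° A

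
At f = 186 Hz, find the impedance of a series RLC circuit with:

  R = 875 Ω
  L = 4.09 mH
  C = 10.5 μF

Step 1 — Angular frequency: ω = 2π·f = 2π·186 = 1169 rad/s.
Step 2 — Component impedances:
  R: Z = R = 875 Ω
  L: Z = jωL = j·1169·0.00409 = 0 + j4.78 Ω
  C: Z = 1/(jωC) = -j/(ω·C) = 0 - j81.49 Ω
Step 3 — Series combination: Z_total = R + L + C = 875 - j76.71 Ω = 878.4∠-5.0° Ω.

Z = 875 - j76.71 Ω = 878.4∠-5.0° Ω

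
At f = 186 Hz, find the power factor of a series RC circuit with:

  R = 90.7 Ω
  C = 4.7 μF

Step 1 — Angular frequency: ω = 2π·f = 2π·186 = 1169 rad/s.
Step 2 — Component impedances:
  R: Z = R = 90.7 Ω
  C: Z = 1/(jωC) = -j/(ω·C) = 0 - j182.1 Ω
Step 3 — Series combination: Z_total = R + C = 90.7 - j182.1 Ω = 203.4∠-63.5° Ω.
Step 4 — Power factor: PF = cos(φ) = Re(Z)/|Z| = 90.7/203.4 = 0.4459.
Step 5 — Type: Im(Z) = -182.1 ⇒ leading (phase φ = -63.5°).

PF = 0.4459 (leading, φ = -63.5°)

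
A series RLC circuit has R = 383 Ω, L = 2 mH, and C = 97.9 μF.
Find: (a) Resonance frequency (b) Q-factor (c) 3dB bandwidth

Step 1 — Resonance condition Im(Z)=0 gives ω₀ = 1/√(LC).
Step 2 — ω₀ = 1/√(0.002·9.79e-05) = 2260 rad/s.
Step 3 — f₀ = ω₀/(2π) = 359.7 Hz.
Step 4 — Series Q: Q = ω₀L/R = 2260·0.002/383 = 0.0118.
Step 5 — 3dB bandwidth: Δω = ω₀/Q = 1.915e+05 rad/s; BW = Δω/(2π) = 3.048e+04 Hz.

(a) f₀ = 359.7 Hz  (b) Q = 0.0118  (c) BW = 3.048e+04 Hz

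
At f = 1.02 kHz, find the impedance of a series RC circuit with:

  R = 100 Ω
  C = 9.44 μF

Step 1 — Angular frequency: ω = 2π·f = 2π·1020 = 6409 rad/s.
Step 2 — Component impedances:
  R: Z = R = 100 Ω
  C: Z = 1/(jωC) = -j/(ω·C) = 0 - j16.53 Ω
Step 3 — Series combination: Z_total = R + C = 100 - j16.53 Ω = 101.4∠-9.4° Ω.

Z = 100 - j16.53 Ω = 101.4∠-9.4° Ω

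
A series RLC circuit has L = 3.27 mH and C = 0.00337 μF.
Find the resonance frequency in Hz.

Step 1 — Resonance condition Im(Z)=0 gives ω₀ = 1/√(LC).
Step 2 — ω₀ = 1/√(0.00327·3.37e-09) = 3.012e+05 rad/s.
Step 3 — f₀ = ω₀/(2π) = 4.794e+04 Hz.

f₀ = 4.794e+04 Hz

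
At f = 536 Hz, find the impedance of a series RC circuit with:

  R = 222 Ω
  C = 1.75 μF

Step 1 — Angular frequency: ω = 2π·f = 2π·536 = 3368 rad/s.
Step 2 — Component impedances:
  R: Z = R = 222 Ω
  C: Z = 1/(jωC) = -j/(ω·C) = 0 - j169.7 Ω
Step 3 — Series combination: Z_total = R + C = 222 - j169.7 Ω = 279.4∠-37.4° Ω.

Z = 222 - j169.7 Ω = 279.4∠-37.4° Ω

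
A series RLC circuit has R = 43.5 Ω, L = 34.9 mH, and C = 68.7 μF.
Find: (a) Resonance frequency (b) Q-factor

Step 1 — Resonance condition Im(Z)=0 gives ω₀ = 1/√(LC).
Step 2 — ω₀ = 1/√(0.0349·6.87e-05) = 645.8 rad/s.
Step 3 — f₀ = ω₀/(2π) = 102.8 Hz.
Step 4 — Series Q: Q = ω₀L/R = 645.8·0.0349/43.5 = 0.5181.

(a) f₀ = 102.8 Hz  (b) Q = 0.5181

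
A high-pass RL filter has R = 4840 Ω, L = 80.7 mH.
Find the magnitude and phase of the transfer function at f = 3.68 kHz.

Step 1 — Angular frequency: ω = 2π·3680 = 2.312e+04 rad/s.
Step 2 — Transfer function: H(jω) = jωL/(R + jωL).
Step 3 — Numerator jωL = j·1866; denominator R + jωL = 4840 + j1866.
Step 4 — H = 0.1294 + j0.3356.
Step 5 — Magnitude: |H| = 0.3597 (-8.9 dB); phase: φ = 68.9°.

|H| = 0.3597 (-8.9 dB), φ = 68.9°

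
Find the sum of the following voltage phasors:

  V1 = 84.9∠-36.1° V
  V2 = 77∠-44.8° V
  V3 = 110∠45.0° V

Step 1 — Convert each phasor to rectangular form:
  V1 = 84.9·(cos(-36.1°) + j·sin(-36.1°)) = 68.6 - j50.02 V
  V2 = 77·(cos(-44.8°) + j·sin(-44.8°)) = 54.64 - j54.26 V
  V3 = 110·(cos(45.0°) + j·sin(45.0°)) = 77.78 + j77.78 V
Step 2 — Sum components: V_total = 201 - j26.5 V.
Step 3 — Convert to polar: |V_total| = 202.8 V, ∠V_total = -7.5°.

V_total = 202.8∠-7.5° V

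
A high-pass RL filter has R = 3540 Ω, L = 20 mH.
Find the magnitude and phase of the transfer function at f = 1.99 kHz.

Step 1 — Angular frequency: ω = 2π·1990 = 1.25e+04 rad/s.
Step 2 — Transfer function: H(jω) = jωL/(R + jωL).
Step 3 — Numerator jωL = j·250.1; denominator R + jωL = 3540 + j250.1.
Step 4 — H = 0.004965 + j0.07029.
Step 5 — Magnitude: |H| = 0.07047 (-23.0 dB); phase: φ = 86.0°.

|H| = 0.07047 (-23.0 dB), φ = 86.0°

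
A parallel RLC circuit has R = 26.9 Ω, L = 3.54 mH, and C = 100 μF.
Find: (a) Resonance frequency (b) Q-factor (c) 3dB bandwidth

Step 1 — Resonance: ω₀ = 1/√(LC) = 1/√(0.00354·0.0001) = 1681 rad/s.
Step 2 — f₀ = ω₀/(2π) = 267.5 Hz.
Step 3 — Parallel Q: Q = R/(ω₀L) = 26.9/(1681·0.00354) = 4.521.
Step 4 — Bandwidth: Δω = ω₀/Q = 371.7 rad/s; BW = Δω/(2π) = 59.17 Hz.

(a) f₀ = 267.5 Hz  (b) Q = 4.521  (c) BW = 59.17 Hz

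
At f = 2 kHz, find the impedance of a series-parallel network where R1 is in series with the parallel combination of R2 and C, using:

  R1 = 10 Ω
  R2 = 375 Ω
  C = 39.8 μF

Step 1 — Angular frequency: ω = 2π·f = 2π·2000 = 1.257e+04 rad/s.
Step 2 — Component impedances:
  R1: Z = R = 10 Ω
  R2: Z = R = 375 Ω
  C: Z = 1/(jωC) = -j/(ω·C) = 0 - j1.999 Ω
Step 3 — Parallel branch: R2 || C = 1/(1/R2 + 1/C) = 0.01066 - j1.999 Ω.
Step 4 — Series with R1: Z_total = R1 + (R2 || C) = 10.01 - j1.999 Ω = 10.21∠-11.3° Ω.

Z = 10.01 - j1.999 Ω = 10.21∠-11.3° Ω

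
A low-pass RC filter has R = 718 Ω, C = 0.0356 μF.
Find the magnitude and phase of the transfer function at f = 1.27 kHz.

Step 1 — Angular frequency: ω = 2π·1270 = 7980 rad/s.
Step 2 — Transfer function: H(jω) = 1/(1 + jωRC).
Step 3 — Denominator: 1 + jωRC = 1 + j·7980·718·3.56e-08 = 1 + j0.204.
Step 4 — H = 0.9601 - j0.1958.
Step 5 — Magnitude: |H| = 0.9798 (-0.2 dB); phase: φ = -11.5°.

|H| = 0.9798 (-0.2 dB), φ = -11.5°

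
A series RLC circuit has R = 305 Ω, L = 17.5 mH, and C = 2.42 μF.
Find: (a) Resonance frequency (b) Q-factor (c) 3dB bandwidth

Step 1 — Resonance: ω₀ = 1/√(LC) = 1/√(0.0175·2.42e-06) = 4859 rad/s.
Step 2 — f₀ = ω₀/(2π) = 773.4 Hz.
Step 3 — Series Q: Q = ω₀L/R = 4859·0.0175/305 = 0.2788.
Step 4 — Bandwidth: Δω = ω₀/Q = 1.743e+04 rad/s; BW = Δω/(2π) = 2774 Hz.

(a) f₀ = 773.4 Hz  (b) Q = 0.2788  (c) BW = 2774 Hz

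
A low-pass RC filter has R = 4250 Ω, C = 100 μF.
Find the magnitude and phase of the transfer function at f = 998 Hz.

Step 1 — Angular frequency: ω = 2π·998 = 6271 rad/s.
Step 2 — Transfer function: H(jω) = 1/(1 + jωRC).
Step 3 — Denominator: 1 + jωRC = 1 + j·6271·4250·0.0001 = 1 + j2665.
Step 4 — H = 1.408e-07 - j0.0003752.
Step 5 — Magnitude: |H| = 0.0003752 (-68.5 dB); phase: φ = -90.0°.

|H| = 0.0003752 (-68.5 dB), φ = -90.0°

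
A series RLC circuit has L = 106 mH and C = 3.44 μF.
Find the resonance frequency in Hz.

Step 1 — Resonance condition Im(Z)=0 gives ω₀ = 1/√(LC).
Step 2 — ω₀ = 1/√(0.106·3.44e-06) = 1656 rad/s.
Step 3 — f₀ = ω₀/(2π) = 263.6 Hz.

f₀ = 263.6 Hz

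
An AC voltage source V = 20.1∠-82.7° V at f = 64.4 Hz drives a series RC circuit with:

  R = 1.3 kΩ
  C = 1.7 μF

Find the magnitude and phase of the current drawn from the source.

Step 1 — Angular frequency: ω = 2π·f = 2π·64.4 = 404.6 rad/s.
Step 2 — Component impedances:
  R: Z = R = 1300 Ω
  C: Z = 1/(jωC) = -j/(ω·C) = 0 - j1454 Ω
Step 3 — Series combination: Z_total = R + C = 1300 - j1454 Ω = 1950∠-48.2° Ω.
Step 4 — Source phasor: V = 20.1∠-82.7° V = 2.554 - j19.94 V.
Step 5 — Ohm's law: I = V / Z_total = (2.554 - j19.94) / (1300 - j1454) = 0.008493 - j0.005838 A.
Step 6 — Convert to polar: |I| = 0.01031 A, ∠I = -34.5°.

I = 0.01031∠-34.5° A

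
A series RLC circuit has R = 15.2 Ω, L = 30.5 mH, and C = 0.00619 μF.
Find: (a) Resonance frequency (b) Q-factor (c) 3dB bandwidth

Step 1 — Resonance: ω₀ = 1/√(LC) = 1/√(0.0305·6.19e-09) = 7.278e+04 rad/s.
Step 2 — f₀ = ω₀/(2π) = 1.158e+04 Hz.
Step 3 — Series Q: Q = ω₀L/R = 7.278e+04·0.0305/15.2 = 146.
Step 4 — Bandwidth: Δω = ω₀/Q = 498.4 rad/s; BW = Δω/(2π) = 79.32 Hz.

(a) f₀ = 1.158e+04 Hz  (b) Q = 146  (c) BW = 79.32 Hz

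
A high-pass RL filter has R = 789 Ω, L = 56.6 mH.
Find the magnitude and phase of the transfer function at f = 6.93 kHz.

Step 1 — Angular frequency: ω = 2π·6930 = 4.354e+04 rad/s.
Step 2 — Transfer function: H(jω) = jωL/(R + jωL).
Step 3 — Numerator jωL = j·2465; denominator R + jωL = 789 + j2465.
Step 4 — H = 0.907 + j0.2904.
Step 5 — Magnitude: |H| = 0.9524 (-0.4 dB); phase: φ = 17.8°.

|H| = 0.9524 (-0.4 dB), φ = 17.8°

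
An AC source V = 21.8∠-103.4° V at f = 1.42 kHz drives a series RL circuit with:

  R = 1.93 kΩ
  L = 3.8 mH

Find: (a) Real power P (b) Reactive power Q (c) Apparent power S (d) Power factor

Step 1 — Angular frequency: ω = 2π·f = 2π·1420 = 8922 rad/s.
Step 2 — Component impedances:
  R: Z = R = 1930 Ω
  L: Z = jωL = j·8922·0.0038 = 0 + j33.9 Ω
Step 3 — Series combination: Z_total = R + L = 1930 + j33.9 Ω = 1930∠1.0° Ω.
Step 4 — Source phasor: V = 21.8∠-103.4° V = -5.052 - j21.21 V.
Step 5 — Current: I = V / Z = -0.00281 - j0.01094 A = 0.01129∠-104.4° A.
Step 6 — Complex power: S = V·I* = 0.2462 + j0.004324 VA.
Step 7 — Real power: P = Re(S) = 0.2462 W.
Step 8 — Reactive power: Q = Im(S) = 0.004324 VAR.
Step 9 — Apparent power: |S| = 0.2462 VA.
Step 10 — Power factor: PF = P/|S| = 0.9998 (lagging).

(a) P = 0.2462 W  (b) Q = 0.004324 VAR  (c) S = 0.2462 VA  (d) PF = 0.9998 (lagging)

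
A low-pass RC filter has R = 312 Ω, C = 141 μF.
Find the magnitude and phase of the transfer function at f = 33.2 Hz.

Step 1 — Angular frequency: ω = 2π·33.2 = 208.6 rad/s.
Step 2 — Transfer function: H(jω) = 1/(1 + jωRC).
Step 3 — Denominator: 1 + jωRC = 1 + j·208.6·312·0.000141 = 1 + j9.177.
Step 4 — H = 0.01174 - j0.1077.
Step 5 — Magnitude: |H| = 0.1083 (-19.3 dB); phase: φ = -83.8°.

|H| = 0.1083 (-19.3 dB), φ = -83.8°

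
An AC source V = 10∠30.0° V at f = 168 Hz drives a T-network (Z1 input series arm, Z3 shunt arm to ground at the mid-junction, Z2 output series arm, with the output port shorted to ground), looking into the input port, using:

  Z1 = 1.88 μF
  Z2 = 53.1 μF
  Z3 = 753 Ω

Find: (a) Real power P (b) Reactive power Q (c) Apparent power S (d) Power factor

Step 1 — Angular frequency: ω = 2π·f = 2π·168 = 1056 rad/s.
Step 2 — Component impedances:
  Z1: Z = 1/(jωC) = -j/(ω·C) = 0 - j503.9 Ω
  Z2: Z = 1/(jωC) = -j/(ω·C) = 0 - j17.84 Ω
  Z3: Z = R = 753 Ω
Step 3 — With the output port shorted to ground, the output series arm Z2 runs from the junction to ground; the shunt arm Z3 also runs from the junction to ground. They appear in parallel: Z3 || Z2 = 0.4225 - j17.83 Ω.
Step 4 — Series with input arm Z1: Z_in = Z1 + (Z3 || Z2) = 0.4225 - j521.7 Ω = 521.7∠-90.0° Ω.
Step 5 — Source phasor: V = 10∠30.0° V = 8.66 + j5 V.
Step 6 — Current: I = V / Z = -0.00957 + j0.01661 A = 0.01917∠120.0° A.
Step 7 — Complex power: S = V·I* = 0.0001552 - j0.1917 VA.
Step 8 — Real power: P = Re(S) = 0.0001552 W.
Step 9 — Reactive power: Q = Im(S) = -0.1917 VAR.
Step 10 — Apparent power: |S| = 0.1917 VA.
Step 11 — Power factor: PF = P/|S| = 0.0008097 (leading).

(a) P = 0.0001552 W  (b) Q = -0.1917 VAR  (c) S = 0.1917 VA  (d) PF = 0.0008097 (leading)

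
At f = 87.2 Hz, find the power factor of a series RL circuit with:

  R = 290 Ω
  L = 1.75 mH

Step 1 — Angular frequency: ω = 2π·f = 2π·87.2 = 547.9 rad/s.
Step 2 — Component impedances:
  R: Z = R = 290 Ω
  L: Z = jωL = j·547.9·0.00175 = 0 + j0.9588 Ω
Step 3 — Series combination: Z_total = R + L = 290 + j0.9588 Ω = 290∠0.2° Ω.
Step 4 — Power factor: PF = cos(φ) = Re(Z)/|Z| = 290/290 = 1.
Step 5 — Type: Im(Z) = 0.9588 ⇒ lagging (phase φ = 0.2°).

PF = 1 (lagging, φ = 0.2°)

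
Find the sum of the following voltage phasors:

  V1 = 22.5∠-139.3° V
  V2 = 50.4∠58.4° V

Step 1 — Convert each phasor to rectangular form:
  V1 = 22.5·(cos(-139.3°) + j·sin(-139.3°)) = -17.06 - j14.67 V
  V2 = 50.4·(cos(58.4°) + j·sin(58.4°)) = 26.41 + j42.93 V
Step 2 — Sum components: V_total = 9.351 + j28.25 V.
Step 3 — Convert to polar: |V_total| = 29.76 V, ∠V_total = 71.7°.

V_total = 29.76∠71.7° V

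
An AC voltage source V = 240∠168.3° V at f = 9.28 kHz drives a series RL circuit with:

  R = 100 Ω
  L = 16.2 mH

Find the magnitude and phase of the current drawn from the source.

Step 1 — Angular frequency: ω = 2π·f = 2π·9280 = 5.831e+04 rad/s.
Step 2 — Component impedances:
  R: Z = R = 100 Ω
  L: Z = jωL = j·5.831e+04·0.0162 = 0 + j944.6 Ω
Step 3 — Series combination: Z_total = R + L = 100 + j944.6 Ω = 949.9∠84.0° Ω.
Step 4 — Source phasor: V = 240∠168.3° V = -235 + j48.67 V.
Step 5 — Ohm's law: I = V / Z_total = (-235 + j48.67) / (100 + j944.6) = 0.02491 + j0.2514 A.
Step 6 — Convert to polar: |I| = 0.2527 A, ∠I = 84.3°.

I = 0.2527∠84.3° A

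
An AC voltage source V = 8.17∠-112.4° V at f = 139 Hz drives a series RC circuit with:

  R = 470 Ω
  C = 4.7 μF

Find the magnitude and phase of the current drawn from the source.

Step 1 — Angular frequency: ω = 2π·f = 2π·139 = 873.4 rad/s.
Step 2 — Component impedances:
  R: Z = R = 470 Ω
  C: Z = 1/(jωC) = -j/(ω·C) = 0 - j243.6 Ω
Step 3 — Series combination: Z_total = R + C = 470 - j243.6 Ω = 529.4∠-27.4° Ω.
Step 4 — Source phasor: V = 8.17∠-112.4° V = -3.113 - j7.554 V.
Step 5 — Ohm's law: I = V / Z_total = (-3.113 - j7.554) / (470 - j243.6) = 0.001345 - j0.01537 A.
Step 6 — Convert to polar: |I| = 0.01543 A, ∠I = -85.0°.

I = 0.01543∠-85.0° A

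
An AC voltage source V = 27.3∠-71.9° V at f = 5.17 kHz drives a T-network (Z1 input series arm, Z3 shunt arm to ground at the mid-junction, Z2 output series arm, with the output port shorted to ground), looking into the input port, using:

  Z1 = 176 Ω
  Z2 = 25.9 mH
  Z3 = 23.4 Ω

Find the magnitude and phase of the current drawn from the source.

Step 1 — Angular frequency: ω = 2π·f = 2π·5170 = 3.248e+04 rad/s.
Step 2 — Component impedances:
  Z1: Z = R = 176 Ω
  Z2: Z = jωL = j·3.248e+04·0.0259 = 0 + j841.3 Ω
  Z3: Z = R = 23.4 Ω
Step 3 — With the output port shorted to ground, the output series arm Z2 runs from the junction to ground; the shunt arm Z3 also runs from the junction to ground. They appear in parallel: Z3 || Z2 = 23.38 + j0.6503 Ω.
Step 4 — Series with input arm Z1: Z_in = Z1 + (Z3 || Z2) = 199.4 + j0.6503 Ω = 199.4∠0.2° Ω.
Step 5 — Source phasor: V = 27.3∠-71.9° V = 8.481 - j25.95 V.
Step 6 — Ohm's law: I = V / Z_total = (8.481 - j25.95) / (199.4 + j0.6503) = 0.04211 - j0.1303 A.
Step 7 — Convert to polar: |I| = 0.1369 A, ∠I = -72.1°.

I = 0.1369∠-72.1° A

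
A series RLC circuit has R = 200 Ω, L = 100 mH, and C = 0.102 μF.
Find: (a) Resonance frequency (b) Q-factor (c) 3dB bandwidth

Step 1 — Resonance condition Im(Z)=0 gives ω₀ = 1/√(LC).
Step 2 — ω₀ = 1/√(0.1·1.02e-07) = 9901 rad/s.
Step 3 — f₀ = ω₀/(2π) = 1576 Hz.
Step 4 — Series Q: Q = ω₀L/R = 9901·0.1/200 = 4.951.
Step 5 — 3dB bandwidth: Δω = ω₀/Q = 2000 rad/s; BW = Δω/(2π) = 318.3 Hz.

(a) f₀ = 1576 Hz  (b) Q = 4.951  (c) BW = 318.3 Hz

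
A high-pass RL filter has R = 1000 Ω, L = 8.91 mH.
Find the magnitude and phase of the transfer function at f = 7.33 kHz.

Step 1 — Angular frequency: ω = 2π·7330 = 4.606e+04 rad/s.
Step 2 — Transfer function: H(jω) = jωL/(R + jωL).
Step 3 — Numerator jωL = j·410.4; denominator R + jωL = 1000 + j410.4.
Step 4 — H = 0.1441 + j0.3512.
Step 5 — Magnitude: |H| = 0.3796 (-8.4 dB); phase: φ = 67.7°.

|H| = 0.3796 (-8.4 dB), φ = 67.7°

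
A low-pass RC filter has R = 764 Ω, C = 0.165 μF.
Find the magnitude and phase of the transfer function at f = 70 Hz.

Step 1 — Angular frequency: ω = 2π·70 = 439.8 rad/s.
Step 2 — Transfer function: H(jω) = 1/(1 + jωRC).
Step 3 — Denominator: 1 + jωRC = 1 + j·439.8·764·1.65e-07 = 1 + j0.05544.
Step 4 — H = 0.9969 - j0.05527.
Step 5 — Magnitude: |H| = 0.9985 (-0.0 dB); phase: φ = -3.2°.

|H| = 0.9985 (-0.0 dB), φ = -3.2°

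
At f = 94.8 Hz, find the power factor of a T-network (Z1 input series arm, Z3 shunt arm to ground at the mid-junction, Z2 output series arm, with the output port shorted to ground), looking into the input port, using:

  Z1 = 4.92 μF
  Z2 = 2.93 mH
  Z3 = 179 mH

Step 1 — Angular frequency: ω = 2π·f = 2π·94.8 = 595.6 rad/s.
Step 2 — Component impedances:
  Z1: Z = 1/(jωC) = -j/(ω·C) = 0 - j341.2 Ω
  Z2: Z = jωL = j·595.6·0.00293 = 0 + j1.745 Ω
  Z3: Z = jωL = j·595.6·0.179 = 0 + j106.6 Ω
Step 3 — With the output port shorted to ground, the output series arm Z2 runs from the junction to ground; the shunt arm Z3 also runs from the junction to ground. They appear in parallel: Z3 || Z2 = 0 + j1.717 Ω.
Step 4 — Series with input arm Z1: Z_in = Z1 + (Z3 || Z2) = 0 - j339.5 Ω = 339.5∠-90.0° Ω.
Step 5 — Power factor: PF = cos(φ) = Re(Z)/|Z| = 0/339.5 = 0.
Step 6 — Type: Im(Z) = -339.5 ⇒ leading (phase φ = -90.0°).

PF = 0 (leading, φ = -90.0°)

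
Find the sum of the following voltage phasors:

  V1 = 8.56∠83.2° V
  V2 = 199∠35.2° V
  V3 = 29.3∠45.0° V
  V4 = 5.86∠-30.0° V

Step 1 — Convert each phasor to rectangular form:
  V1 = 8.56·(cos(83.2°) + j·sin(83.2°)) = 1.014 + j8.5 V
  V2 = 199·(cos(35.2°) + j·sin(35.2°)) = 162.6 + j114.7 V
  V3 = 29.3·(cos(45.0°) + j·sin(45.0°)) = 20.72 + j20.72 V
  V4 = 5.86·(cos(-30.0°) + j·sin(-30.0°)) = 5.075 - j2.93 V
Step 2 — Sum components: V_total = 189.4 + j141 V.
Step 3 — Convert to polar: |V_total| = 236.1 V, ∠V_total = 36.7°.

V_total = 236.1∠36.7° V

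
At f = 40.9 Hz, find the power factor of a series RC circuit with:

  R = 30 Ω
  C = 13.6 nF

Step 1 — Angular frequency: ω = 2π·f = 2π·40.9 = 257 rad/s.
Step 2 — Component impedances:
  R: Z = R = 30 Ω
  C: Z = 1/(jωC) = -j/(ω·C) = 0 - j2.861e+05 Ω
Step 3 — Series combination: Z_total = R + C = 30 - j2.861e+05 Ω = 2.861e+05∠-90.0° Ω.
Step 4 — Power factor: PF = cos(φ) = Re(Z)/|Z| = 30/2.8613e+05 = 0.0001048.
Step 5 — Type: Im(Z) = -2.861e+05 ⇒ leading (phase φ = -90.0°).

PF = 0.0001048 (leading, φ = -90.0°)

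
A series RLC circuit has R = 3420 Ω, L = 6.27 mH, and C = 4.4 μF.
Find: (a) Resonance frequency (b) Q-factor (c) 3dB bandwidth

Step 1 — Resonance: ω₀ = 1/√(LC) = 1/√(0.00627·4.4e-06) = 6021 rad/s.
Step 2 — f₀ = ω₀/(2π) = 958.2 Hz.
Step 3 — Series Q: Q = ω₀L/R = 6021·0.00627/3420 = 0.01104.
Step 4 — Bandwidth: Δω = ω₀/Q = 5.455e+05 rad/s; BW = Δω/(2π) = 8.681e+04 Hz.

(a) f₀ = 958.2 Hz  (b) Q = 0.01104  (c) BW = 8.681e+04 Hz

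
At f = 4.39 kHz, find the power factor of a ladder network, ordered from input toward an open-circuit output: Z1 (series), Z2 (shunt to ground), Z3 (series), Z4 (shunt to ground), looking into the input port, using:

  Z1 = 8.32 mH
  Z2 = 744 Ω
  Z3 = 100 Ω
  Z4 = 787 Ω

Step 1 — Angular frequency: ω = 2π·f = 2π·4390 = 2.758e+04 rad/s.
Step 2 — Component impedances:
  Z1: Z = jωL = j·2.758e+04·0.00832 = 0 + j229.5 Ω
  Z2: Z = R = 744 Ω
  Z3: Z = R = 100 Ω
  Z4: Z = R = 787 Ω
Step 3 — Ladder network (open output): work backward from the far end, alternating series and parallel combinations. Z_in = 404.6 + j229.5 Ω = 465.2∠29.6° Ω.
Step 4 — Power factor: PF = cos(φ) = Re(Z)/|Z| = 404.62/465.17 = 0.8698.
Step 5 — Type: Im(Z) = 229.5 ⇒ lagging (phase φ = 29.6°).

PF = 0.8698 (lagging, φ = 29.6°)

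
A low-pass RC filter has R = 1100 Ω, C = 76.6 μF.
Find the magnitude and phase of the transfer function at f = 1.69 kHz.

Step 1 — Angular frequency: ω = 2π·1690 = 1.062e+04 rad/s.
Step 2 — Transfer function: H(jω) = 1/(1 + jωRC).
Step 3 — Denominator: 1 + jωRC = 1 + j·1.062e+04·1100·7.66e-05 = 1 + j894.7.
Step 4 — H = 1.249e-06 - j0.001118.
Step 5 — Magnitude: |H| = 0.001118 (-59.0 dB); phase: φ = -89.9°.

|H| = 0.001118 (-59.0 dB), φ = -89.9°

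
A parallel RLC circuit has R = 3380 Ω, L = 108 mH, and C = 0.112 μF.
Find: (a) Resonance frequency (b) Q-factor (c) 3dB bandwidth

Step 1 — Resonance: ω₀ = 1/√(LC) = 1/√(0.108·1.12e-07) = 9092 rad/s.
Step 2 — f₀ = ω₀/(2π) = 1447 Hz.
Step 3 — Parallel Q: Q = R/(ω₀L) = 3380/(9092·0.108) = 3.442.
Step 4 — Bandwidth: Δω = ω₀/Q = 2642 rad/s; BW = Δω/(2π) = 420.4 Hz.

(a) f₀ = 1447 Hz  (b) Q = 3.442  (c) BW = 420.4 Hz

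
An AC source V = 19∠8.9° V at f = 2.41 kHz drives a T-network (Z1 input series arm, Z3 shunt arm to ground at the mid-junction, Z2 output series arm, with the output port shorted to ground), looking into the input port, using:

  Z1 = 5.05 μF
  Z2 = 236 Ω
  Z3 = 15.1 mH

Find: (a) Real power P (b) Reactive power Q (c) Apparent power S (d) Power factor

Step 1 — Angular frequency: ω = 2π·f = 2π·2410 = 1.514e+04 rad/s.
Step 2 — Component impedances:
  Z1: Z = 1/(jωC) = -j/(ω·C) = 0 - j13.08 Ω
  Z2: Z = R = 236 Ω
  Z3: Z = jωL = j·1.514e+04·0.0151 = 0 + j228.7 Ω
Step 3 — With the output port shorted to ground, the output series arm Z2 runs from the junction to ground; the shunt arm Z3 also runs from the junction to ground. They appear in parallel: Z3 || Z2 = 114.3 + j117.9 Ω.
Step 4 — Series with input arm Z1: Z_in = Z1 + (Z3 || Z2) = 114.3 + j104.9 Ω = 155.1∠42.5° Ω.
Step 5 — Source phasor: V = 19∠8.9° V = 18.77 + j2.939 V.
Step 6 — Current: I = V / Z = 0.102 - j0.06787 A = 0.1225∠-33.6° A.
Step 7 — Complex power: S = V·I* = 1.715 + j1.574 VA.
Step 8 — Real power: P = Re(S) = 1.715 W.
Step 9 — Reactive power: Q = Im(S) = 1.574 VAR.
Step 10 — Apparent power: |S| = 2.328 VA.
Step 11 — Power factor: PF = P/|S| = 0.7368 (lagging).

(a) P = 1.715 W  (b) Q = 1.574 VAR  (c) S = 2.328 VA  (d) PF = 0.7368 (lagging)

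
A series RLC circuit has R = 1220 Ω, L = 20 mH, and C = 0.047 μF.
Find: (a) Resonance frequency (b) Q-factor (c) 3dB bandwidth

Step 1 — Resonance: ω₀ = 1/√(LC) = 1/√(0.02·4.7e-08) = 3.262e+04 rad/s.
Step 2 — f₀ = ω₀/(2π) = 5191 Hz.
Step 3 — Series Q: Q = ω₀L/R = 3.262e+04·0.02/1220 = 0.5347.
Step 4 — Bandwidth: Δω = ω₀/Q = 6.1e+04 rad/s; BW = Δω/(2π) = 9708 Hz.

(a) f₀ = 5191 Hz  (b) Q = 0.5347  (c) BW = 9708 Hz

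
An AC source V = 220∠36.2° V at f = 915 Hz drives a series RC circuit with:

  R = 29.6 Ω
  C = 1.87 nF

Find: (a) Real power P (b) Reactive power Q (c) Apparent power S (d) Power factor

Step 1 — Angular frequency: ω = 2π·f = 2π·915 = 5749 rad/s.
Step 2 — Component impedances:
  R: Z = R = 29.6 Ω
  C: Z = 1/(jωC) = -j/(ω·C) = 0 - j9.302e+04 Ω
Step 3 — Series combination: Z_total = R + C = 29.6 - j9.302e+04 Ω = 9.302e+04∠-90.0° Ω.
Step 4 — Source phasor: V = 220∠36.2° V = 177.5 + j129.9 V.
Step 5 — Current: I = V / Z = -0.001396 + j0.001909 A = 0.002365∠126.2° A.
Step 6 — Complex power: S = V·I* = 0.0001656 - j0.5203 VA.
Step 7 — Real power: P = Re(S) = 0.0001656 W.
Step 8 — Reactive power: Q = Im(S) = -0.5203 VAR.
Step 9 — Apparent power: |S| = 0.5203 VA.
Step 10 — Power factor: PF = P/|S| = 0.0003182 (leading).

(a) P = 0.0001656 W  (b) Q = -0.5203 VAR  (c) S = 0.5203 VA  (d) PF = 0.0003182 (leading)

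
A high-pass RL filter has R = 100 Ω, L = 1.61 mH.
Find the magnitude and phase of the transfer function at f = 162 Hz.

Step 1 — Angular frequency: ω = 2π·162 = 1018 rad/s.
Step 2 — Transfer function: H(jω) = jωL/(R + jωL).
Step 3 — Numerator jωL = j·1.639; denominator R + jωL = 100 + j1.639.
Step 4 — H = 0.0002685 + j0.01638.
Step 5 — Magnitude: |H| = 0.01639 (-35.7 dB); phase: φ = 89.1°.

|H| = 0.01639 (-35.7 dB), φ = 89.1°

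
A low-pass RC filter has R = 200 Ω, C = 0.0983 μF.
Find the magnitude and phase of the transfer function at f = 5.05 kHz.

Step 1 — Angular frequency: ω = 2π·5050 = 3.173e+04 rad/s.
Step 2 — Transfer function: H(jω) = 1/(1 + jωRC).
Step 3 — Denominator: 1 + jωRC = 1 + j·3.173e+04·200·9.83e-08 = 1 + j0.6238.
Step 4 — H = 0.7199 - j0.4491.
Step 5 — Magnitude: |H| = 0.8485 (-1.4 dB); phase: φ = -32.0°.

|H| = 0.8485 (-1.4 dB), φ = -32.0°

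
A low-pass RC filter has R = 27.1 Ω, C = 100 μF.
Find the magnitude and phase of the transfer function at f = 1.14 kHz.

Step 1 — Angular frequency: ω = 2π·1140 = 7163 rad/s.
Step 2 — Transfer function: H(jω) = 1/(1 + jωRC).
Step 3 — Denominator: 1 + jωRC = 1 + j·7163·27.1·0.0001 = 1 + j19.41.
Step 4 — H = 0.002647 - j0.05138.
Step 5 — Magnitude: |H| = 0.05145 (-25.8 dB); phase: φ = -87.1°.

|H| = 0.05145 (-25.8 dB), φ = -87.1°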